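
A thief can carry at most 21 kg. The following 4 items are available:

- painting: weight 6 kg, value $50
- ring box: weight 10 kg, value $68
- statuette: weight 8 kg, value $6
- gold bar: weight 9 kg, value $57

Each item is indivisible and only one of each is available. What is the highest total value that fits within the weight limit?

Check high-value combinations within 21 kg:
- ring box+gold bar: weight 10+9=19, value 68+57=125
- painting+ring box: weight 6+10=16, value 50+68=118
- painting+gold bar: weight 6+9=15, value 50+57=107
Best: $125.

$125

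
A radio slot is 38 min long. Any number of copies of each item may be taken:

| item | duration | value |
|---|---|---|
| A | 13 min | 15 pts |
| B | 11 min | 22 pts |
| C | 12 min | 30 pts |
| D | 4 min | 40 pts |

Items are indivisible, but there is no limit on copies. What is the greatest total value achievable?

Best value-per-unit is D at 40/4, and filling with it alone uses duration 9×4=36. No mix of the others beats 9×40 = 360.

360 pts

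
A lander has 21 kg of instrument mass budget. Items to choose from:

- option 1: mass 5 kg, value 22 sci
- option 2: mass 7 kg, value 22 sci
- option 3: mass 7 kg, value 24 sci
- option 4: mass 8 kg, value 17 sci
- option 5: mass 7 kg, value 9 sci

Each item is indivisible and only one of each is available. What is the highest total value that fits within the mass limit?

This is a 0/1 knapsack; check combinations near the capacity.
- option 1+option 2+option 3: mass 5+7+7=19, value 22+22+24=68
- option 1+option 3+option 4: mass 5+7+8=20, value 22+24+17=63
- option 1+option 2+option 4: mass 5+7+8=20, value 22+22+17=61
Best: 68 sci.

68 sci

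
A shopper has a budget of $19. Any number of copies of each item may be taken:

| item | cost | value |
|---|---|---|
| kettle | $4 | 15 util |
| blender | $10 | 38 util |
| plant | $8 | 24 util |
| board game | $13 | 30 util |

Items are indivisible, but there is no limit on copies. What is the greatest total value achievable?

Best value-per-unit is blender at 38/10; filling with it alone gives 1×38 = 38.
Optimal mix: 2×kettle + 1×blender → cost 18, value 68.

68 util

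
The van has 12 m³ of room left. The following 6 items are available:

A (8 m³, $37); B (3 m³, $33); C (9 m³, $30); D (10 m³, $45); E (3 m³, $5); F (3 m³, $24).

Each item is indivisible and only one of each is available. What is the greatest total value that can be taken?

$70

Check high-value combinations within 12 m³:
- A+B: volume 8+3=11, value 37+33=70
- B+C: volume 3+9=12, value 33+30=63
- B+E+F: volume 3+3+3=9, value 33+5+24=62
- A+F: volume 8+3=11, value 37+24=61
Best: $70.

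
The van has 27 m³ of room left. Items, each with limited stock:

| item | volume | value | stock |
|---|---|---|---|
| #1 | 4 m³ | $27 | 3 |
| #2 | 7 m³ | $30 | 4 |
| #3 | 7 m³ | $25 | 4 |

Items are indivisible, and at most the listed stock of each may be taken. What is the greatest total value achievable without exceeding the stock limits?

$141

Top feasible selections:
- 3×#1 + 2×#2: volume 26, value 141
- 3×#1 + 1×#2 + 1×#3: volume 26, value 136
Best: $141.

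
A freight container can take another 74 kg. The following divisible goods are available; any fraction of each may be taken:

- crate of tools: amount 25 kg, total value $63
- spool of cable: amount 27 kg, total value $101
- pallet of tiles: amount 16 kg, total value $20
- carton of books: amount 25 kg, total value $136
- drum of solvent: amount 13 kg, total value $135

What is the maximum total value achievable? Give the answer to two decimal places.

394.68

Take in order of value per unit:
- drum of solvent (135/13 per unit): all 13 → value 135, running total 135.00
- carton of books (136/25 per unit): all 25 → value 136, running total 271.00
- spool of cable (101/27 per unit): all 27 → value 101, running total 372.00
- crate of tools (63/25 per unit): 9 of 25 → value 9×63/25 = 22.6800, running total 394.68
Total 394.68.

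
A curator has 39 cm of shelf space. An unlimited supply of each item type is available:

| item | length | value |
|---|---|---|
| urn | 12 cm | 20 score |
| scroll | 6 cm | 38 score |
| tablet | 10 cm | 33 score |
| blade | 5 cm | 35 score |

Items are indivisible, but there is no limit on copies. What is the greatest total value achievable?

257 score

Best value-per-unit is blade at 35/5; filling with it alone gives 7×35 = 245.
Optimal mix: 4×scroll + 3×blade → length 39, value 257.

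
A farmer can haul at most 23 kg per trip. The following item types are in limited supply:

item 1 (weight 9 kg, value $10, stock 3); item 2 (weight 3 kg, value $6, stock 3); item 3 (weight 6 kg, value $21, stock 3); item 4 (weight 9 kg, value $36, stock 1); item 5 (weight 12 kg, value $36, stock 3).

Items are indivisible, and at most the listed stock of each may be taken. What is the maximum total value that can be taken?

Best selections within weight 23 and stock limits:
- 2×item 3 + 1×item 4: weight 21, value 78
- 1×item 4 + 1×item 5: weight 21, value 72
Best: $78.

$78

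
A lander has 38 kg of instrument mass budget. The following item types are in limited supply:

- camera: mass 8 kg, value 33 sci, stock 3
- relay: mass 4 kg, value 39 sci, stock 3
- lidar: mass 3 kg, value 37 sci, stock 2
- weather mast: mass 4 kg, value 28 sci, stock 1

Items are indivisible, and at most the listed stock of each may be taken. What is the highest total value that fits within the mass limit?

Top feasible selections:
- 2×camera + 3×relay + 2×lidar + 1×weather mast: mass 38, value 285
- 2×camera + 3×relay + 2×lidar: mass 34, value 257
Best: 285 sci.

285 sci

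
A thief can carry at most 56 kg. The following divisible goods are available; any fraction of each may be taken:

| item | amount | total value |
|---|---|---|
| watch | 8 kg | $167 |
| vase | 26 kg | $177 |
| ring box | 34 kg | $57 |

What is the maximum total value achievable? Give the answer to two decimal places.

Take in order of value per unit:
- watch (167/8 per unit): all 8 → value 167, running total 167.00
- vase (177/26 per unit): all 26 → value 177, running total 344.00
- ring box (57/34 per unit): 22 of 34 → value 22×57/34 = 36.8824, running total 380.88
Total 380.88.

380.88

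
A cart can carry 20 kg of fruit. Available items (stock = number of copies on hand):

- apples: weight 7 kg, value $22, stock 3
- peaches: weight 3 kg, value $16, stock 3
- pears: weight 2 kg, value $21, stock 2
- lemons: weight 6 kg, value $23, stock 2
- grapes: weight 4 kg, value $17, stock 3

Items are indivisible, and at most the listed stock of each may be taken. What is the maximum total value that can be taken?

Best selections within weight 20 and stock limits:
- 2×peaches + 2×pears + 1×lemons + 1×grapes: weight 20, value 114
- 3×peaches + 2×pears + 1×lemons: weight 19, value 113
- 1×apples + 3×peaches + 2×pears: weight 20, value 112
Best: $114.

$114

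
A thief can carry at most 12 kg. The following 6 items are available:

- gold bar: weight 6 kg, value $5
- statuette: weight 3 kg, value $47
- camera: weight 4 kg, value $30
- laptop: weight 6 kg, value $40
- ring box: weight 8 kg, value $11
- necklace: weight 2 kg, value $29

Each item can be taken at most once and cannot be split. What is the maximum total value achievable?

$116

Check high-value combinations within 12 kg:
- statuette+laptop+necklace: weight 3+6+2=11, value 47+40+29=116
- statuette+camera+necklace: weight 3+4+2=9, value 47+30+29=106
- camera+laptop+necklace: weight 4+6+2=12, value 30+40+29=99
- statuette+laptop: weight 3+6=9, value 47+40=87
- gold bar+statuette+necklace: weight 6+3+2=11, value 5+47+29=81
Best: $116.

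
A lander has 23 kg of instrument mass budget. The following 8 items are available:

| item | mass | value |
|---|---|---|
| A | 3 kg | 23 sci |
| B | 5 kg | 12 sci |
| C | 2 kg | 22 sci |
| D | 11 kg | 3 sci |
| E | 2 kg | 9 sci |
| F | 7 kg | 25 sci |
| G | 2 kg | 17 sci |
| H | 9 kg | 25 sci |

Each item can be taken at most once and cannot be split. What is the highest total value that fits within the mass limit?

Check high-value combinations within 23 kg:
- A+C+F+G+H: mass 3+2+7+2+9=23, value 23+22+25+17+25=112
- A+B+C+E+F+G: mass 3+5+2+2+7+2=21, value 23+12+22+9+25+17=108
- A+B+C+E+G+H: mass 3+5+2+2+2+9=23, value 23+12+22+9+17+25=108
- A+C+E+F+H: mass 3+2+2+7+9=23, value 23+22+9+25+25=104
- A+B+C+F+G: mass 3+5+2+7+2=19, value 23+12+22+25+17=99
Best: 112 sci.

112 sci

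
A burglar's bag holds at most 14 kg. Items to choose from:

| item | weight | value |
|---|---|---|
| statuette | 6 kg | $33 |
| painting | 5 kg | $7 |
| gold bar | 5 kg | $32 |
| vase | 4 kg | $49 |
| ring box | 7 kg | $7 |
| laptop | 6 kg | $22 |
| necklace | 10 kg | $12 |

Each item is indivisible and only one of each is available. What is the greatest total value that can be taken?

$88

This is a 0/1 knapsack; check combinations near the capacity.
- painting+gold bar+vase: weight 5+5+4=14, value 7+32+49=88
- statuette+vase: weight 6+4=10, value 33+49=82
- gold bar+vase: weight 5+4=9, value 32+49=81
Best: $88.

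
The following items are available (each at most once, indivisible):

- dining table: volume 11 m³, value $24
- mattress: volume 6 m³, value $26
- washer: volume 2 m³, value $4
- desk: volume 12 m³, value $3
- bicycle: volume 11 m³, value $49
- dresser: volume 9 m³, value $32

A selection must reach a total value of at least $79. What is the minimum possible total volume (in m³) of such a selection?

19

Subsets with value ≥ 79, sorted by total volume:
- mattress+washer+bicycle: volume 19, value 79
- bicycle+dresser: volume 20, value 81
Minimum volume: 19 m³.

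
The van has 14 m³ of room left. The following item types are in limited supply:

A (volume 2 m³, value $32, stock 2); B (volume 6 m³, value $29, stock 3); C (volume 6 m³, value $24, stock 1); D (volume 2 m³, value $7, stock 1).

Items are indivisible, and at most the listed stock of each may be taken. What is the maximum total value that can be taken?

Top feasible selections:
- 2×A + 1×B + 1×D: volume 12, value 100
- 2×A + 1×C + 1×D: volume 12, value 95
Best: $100.

$100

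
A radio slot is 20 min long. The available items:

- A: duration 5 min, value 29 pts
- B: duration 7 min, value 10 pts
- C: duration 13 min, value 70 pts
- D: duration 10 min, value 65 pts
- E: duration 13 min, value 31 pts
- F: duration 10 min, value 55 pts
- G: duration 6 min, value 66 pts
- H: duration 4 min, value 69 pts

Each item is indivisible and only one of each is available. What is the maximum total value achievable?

200 pts

This is a 0/1 knapsack; check combinations near the capacity.
- D+G+H: duration 10+6+4=20, value 65+66+69=200
- F+G+H: duration 10+6+4=20, value 55+66+69=190
- A+G+H: duration 5+6+4=15, value 29+66+69=164
- A+D+H: duration 5+10+4=19, value 29+65+69=163
Best: 200 pts.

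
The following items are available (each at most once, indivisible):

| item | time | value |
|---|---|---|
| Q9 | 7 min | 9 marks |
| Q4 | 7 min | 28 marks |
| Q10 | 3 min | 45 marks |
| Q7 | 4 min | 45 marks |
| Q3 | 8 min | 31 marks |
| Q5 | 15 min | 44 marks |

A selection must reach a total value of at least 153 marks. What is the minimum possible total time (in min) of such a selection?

29

Subsets with value ≥ 153, sorted by total time:
- Q4+Q10+Q7+Q5: time 29, value 162
- Q9+Q4+Q10+Q7+Q3: time 29, value 158
- Q10+Q7+Q3+Q5: time 30, value 165
Minimum time: 29 min.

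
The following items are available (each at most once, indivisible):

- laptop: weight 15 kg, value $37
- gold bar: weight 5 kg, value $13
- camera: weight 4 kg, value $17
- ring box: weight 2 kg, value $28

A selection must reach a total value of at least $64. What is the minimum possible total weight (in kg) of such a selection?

17

Subsets with value ≥ 64, sorted by total weight:
- laptop+ring box: weight 17, value 65
- laptop+camera+ring box: weight 21, value 82
Minimum weight: 17 kg.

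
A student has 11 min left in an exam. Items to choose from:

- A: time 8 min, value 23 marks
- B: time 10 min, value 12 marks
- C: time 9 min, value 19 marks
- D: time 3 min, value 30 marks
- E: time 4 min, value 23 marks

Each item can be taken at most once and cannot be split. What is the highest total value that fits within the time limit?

53 marks

Check high-value combinations within 11 min:
- D+E: time 3+4=7, value 30+23=53
- A+D: time 8+3=11, value 23+30=53
- D: time 3, value 30
- E: time 4, value 23
Best: 53 marks.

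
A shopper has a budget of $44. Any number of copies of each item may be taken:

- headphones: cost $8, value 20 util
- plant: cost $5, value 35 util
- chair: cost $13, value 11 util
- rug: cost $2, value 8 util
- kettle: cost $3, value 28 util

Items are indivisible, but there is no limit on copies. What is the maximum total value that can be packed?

Best value-per-unit is kettle at 28/3; filling with it alone gives 14×28 = 392.
Optimal mix: 1×rug + 14×kettle → cost 44, value 400.

400 util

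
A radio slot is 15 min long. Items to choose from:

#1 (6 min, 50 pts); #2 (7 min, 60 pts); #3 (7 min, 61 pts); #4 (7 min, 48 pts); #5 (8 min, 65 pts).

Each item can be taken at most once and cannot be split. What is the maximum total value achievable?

Check high-value combinations within 15 min:
- #3+#5: duration 7+8=15, value 61+65=126
- #2+#5: duration 7+8=15, value 60+65=125
- #2+#3: duration 7+7=14, value 60+61=121
Best: 126 pts.

126 pts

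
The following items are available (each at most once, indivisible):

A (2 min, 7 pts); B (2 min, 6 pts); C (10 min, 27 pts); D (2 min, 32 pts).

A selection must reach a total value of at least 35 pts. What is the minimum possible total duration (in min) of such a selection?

4

Subsets with value ≥ 35, sorted by total duration:
- A+D: duration 4, value 39
- B+D: duration 4, value 38
- A+B+D: duration 6, value 45
- C+D: duration 12, value 59
Minimum duration: 4 min.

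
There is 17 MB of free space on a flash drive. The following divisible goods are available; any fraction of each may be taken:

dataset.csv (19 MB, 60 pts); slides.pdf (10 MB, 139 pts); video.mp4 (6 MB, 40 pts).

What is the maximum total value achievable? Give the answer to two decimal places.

Take in order of value per unit:
- slides.pdf (139/10 per unit): all 10 → value 139, running total 139.00
- video.mp4 (40/6 per unit): all 6 → value 40, running total 179.00
- dataset.csv (60/19 per unit): 1 of 19 → value 1×60/19 = 3.1579, running total 182.16
Total 182.16.

182.16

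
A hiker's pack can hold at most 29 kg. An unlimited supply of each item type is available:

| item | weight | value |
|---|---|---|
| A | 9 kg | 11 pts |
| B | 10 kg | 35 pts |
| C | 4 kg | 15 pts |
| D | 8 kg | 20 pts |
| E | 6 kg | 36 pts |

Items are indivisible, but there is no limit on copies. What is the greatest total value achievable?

Best value-per-unit is E at 36/6; filling with it alone gives 4×36 = 144.
Optimal mix: 1×C + 4×E → weight 28, value 159.

159 pts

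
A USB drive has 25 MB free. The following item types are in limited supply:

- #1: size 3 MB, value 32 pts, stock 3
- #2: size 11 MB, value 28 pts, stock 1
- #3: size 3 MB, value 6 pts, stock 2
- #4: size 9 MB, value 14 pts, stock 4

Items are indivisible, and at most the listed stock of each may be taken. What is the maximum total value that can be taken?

Top feasible selections:
- 3×#1 + 1×#2 + 1×#3: size 23, value 130
- 3×#1 + 1×#2: size 20, value 124
- 3×#1 + 2×#3 + 1×#4: size 24, value 122
Best: 130 pts.

130 pts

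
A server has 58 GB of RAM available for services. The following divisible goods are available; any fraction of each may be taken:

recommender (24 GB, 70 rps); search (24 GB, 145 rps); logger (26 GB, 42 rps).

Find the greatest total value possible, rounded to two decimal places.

231.15

Take in order of value per unit:
- search (145/24 per unit): all 24 → value 145, running total 145.00
- recommender (70/24 per unit): all 24 → value 70, running total 215.00
- logger (42/26 per unit): 10 of 26 → value 10×42/26 = 16.1538, running total 231.15
Total 231.15.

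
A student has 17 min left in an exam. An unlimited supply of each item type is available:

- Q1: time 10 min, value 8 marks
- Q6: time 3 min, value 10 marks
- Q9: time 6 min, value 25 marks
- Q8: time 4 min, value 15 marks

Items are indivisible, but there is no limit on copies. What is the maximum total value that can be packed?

65 marks

Best value-per-unit is Q9 at 25/6; filling with it alone gives 2×25 = 50.
Optimal mix: 1×Q6 + 1×Q9 + 2×Q8 → time 17, value 65.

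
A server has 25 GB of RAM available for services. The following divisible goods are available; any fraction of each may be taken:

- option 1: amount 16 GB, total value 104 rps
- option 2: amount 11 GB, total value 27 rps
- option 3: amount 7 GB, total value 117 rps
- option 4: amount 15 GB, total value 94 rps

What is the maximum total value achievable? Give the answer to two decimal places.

Take in order of value per unit:
- option 3 (117/7 per unit): all 7 → value 117, running total 117.00
- option 1 (104/16 per unit): all 16 → value 104, running total 221.00
- option 4 (94/15 per unit): 2 of 15 → value 2×94/15 = 12.5333, running total 233.53
Total 233.53.

233.53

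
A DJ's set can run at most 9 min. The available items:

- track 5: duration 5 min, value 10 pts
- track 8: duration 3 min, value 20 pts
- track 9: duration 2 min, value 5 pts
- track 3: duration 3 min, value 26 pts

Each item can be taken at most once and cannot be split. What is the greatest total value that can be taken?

51 pts

Check high-value combinations within 9 min:
- track 8+track 9+track 3: duration 3+2+3=8, value 20+5+26=51
- track 8+track 3: duration 3+3=6, value 20+26=46
- track 5+track 3: duration 5+3=8, value 10+26=36
- track 9+track 3: duration 2+3=5, value 5+26=31
Best: 51 pts.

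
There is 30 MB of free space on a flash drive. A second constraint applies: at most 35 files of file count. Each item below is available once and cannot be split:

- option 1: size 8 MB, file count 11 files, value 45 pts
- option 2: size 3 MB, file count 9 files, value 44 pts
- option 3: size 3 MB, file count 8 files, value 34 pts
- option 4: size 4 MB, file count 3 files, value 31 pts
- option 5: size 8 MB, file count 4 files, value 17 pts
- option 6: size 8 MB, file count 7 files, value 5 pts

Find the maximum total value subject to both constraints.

171 pts

Feasible sets respecting both limits:
- option 1+option 2+option 3+option 4+option 5: size 26, file count 35, value 171
- option 1+option 2+option 3+option 4: size 18, file count 31, value 154
- option 1+option 2+option 3+option 5: size 22, file count 32, value 140
Best: 171 pts.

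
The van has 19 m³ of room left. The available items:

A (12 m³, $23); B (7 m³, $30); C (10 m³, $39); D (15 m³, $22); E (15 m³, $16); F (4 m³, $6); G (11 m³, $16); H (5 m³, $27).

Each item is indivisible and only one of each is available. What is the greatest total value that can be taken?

This is a 0/1 knapsack; check combinations near the capacity.
- C+F+H: volume 10+4+5=19, value 39+6+27=72
- B+C: volume 7+10=17, value 30+39=69
- C+H: volume 10+5=15, value 39+27=66
- B+F+H: volume 7+4+5=16, value 30+6+27=63
Best: $72.

$72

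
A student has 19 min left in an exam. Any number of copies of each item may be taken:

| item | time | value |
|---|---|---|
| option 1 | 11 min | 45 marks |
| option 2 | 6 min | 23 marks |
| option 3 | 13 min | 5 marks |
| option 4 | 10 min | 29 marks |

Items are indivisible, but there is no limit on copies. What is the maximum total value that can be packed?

69 marks

Best value-per-unit is option 1 at 45/11; filling with it alone gives 1×45 = 45.
Optimal mix: 3×option 2 → time 18, value 69.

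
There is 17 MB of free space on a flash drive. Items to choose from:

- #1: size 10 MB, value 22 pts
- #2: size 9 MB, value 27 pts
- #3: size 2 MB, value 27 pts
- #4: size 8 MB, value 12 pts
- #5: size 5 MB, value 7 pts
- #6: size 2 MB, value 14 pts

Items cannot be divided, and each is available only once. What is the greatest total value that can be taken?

68 pts

Check high-value combinations within 17 MB:
- #2+#3+#6: size 9+2+2=13, value 27+27+14=68
- #1+#3+#6: size 10+2+2=14, value 22+27+14=63
- #2+#3+#5: size 9+2+5=16, value 27+27+7=61
Best: 68 pts.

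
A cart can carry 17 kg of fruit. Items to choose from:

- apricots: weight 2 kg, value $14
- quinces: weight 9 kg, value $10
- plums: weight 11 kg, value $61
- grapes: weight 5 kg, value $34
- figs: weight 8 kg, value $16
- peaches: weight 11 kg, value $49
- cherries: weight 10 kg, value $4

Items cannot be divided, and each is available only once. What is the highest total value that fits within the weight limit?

$95

Check high-value combinations within 17 kg:
- plums+grapes: weight 11+5=16, value 61+34=95
- grapes+peaches: weight 5+11=16, value 34+49=83
- apricots+plums: weight 2+11=13, value 14+61=75
Best: $95.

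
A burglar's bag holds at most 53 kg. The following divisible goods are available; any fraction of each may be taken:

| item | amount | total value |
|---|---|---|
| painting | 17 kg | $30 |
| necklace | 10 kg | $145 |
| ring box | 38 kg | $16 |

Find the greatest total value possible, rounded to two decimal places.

185.95

Take in order of value per unit:
- necklace (145/10 per unit): all 10 → value 145, running total 145.00
- painting (30/17 per unit): all 17 → value 30, running total 175.00
- ring box (16/38 per unit): 26 of 38 → value 26×16/38 = 10.9474, running total 185.95
Total 185.95.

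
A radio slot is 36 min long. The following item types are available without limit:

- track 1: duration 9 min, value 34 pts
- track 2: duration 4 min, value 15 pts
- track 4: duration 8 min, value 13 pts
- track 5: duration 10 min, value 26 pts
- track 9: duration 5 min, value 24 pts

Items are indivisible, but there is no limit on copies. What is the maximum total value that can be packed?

Best value-per-unit is track 9 at 24/5, and filling with it alone uses duration 7×5=35. No mix of the others beats 7×24 = 168.

168 pts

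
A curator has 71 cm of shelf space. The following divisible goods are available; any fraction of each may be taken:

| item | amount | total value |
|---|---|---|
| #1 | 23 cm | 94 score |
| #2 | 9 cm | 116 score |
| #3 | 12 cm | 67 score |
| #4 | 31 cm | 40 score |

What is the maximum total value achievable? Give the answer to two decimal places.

311.84

Take in order of value per unit:
- #2 (116/9 per unit): all 9 → value 116, running total 116.00
- #3 (67/12 per unit): all 12 → value 67, running total 183.00
- #1 (94/23 per unit): all 23 → value 94, running total 277.00
- #4 (40/31 per unit): 27 of 31 → value 27×40/31 = 34.8387, running total 311.84
Total 311.84.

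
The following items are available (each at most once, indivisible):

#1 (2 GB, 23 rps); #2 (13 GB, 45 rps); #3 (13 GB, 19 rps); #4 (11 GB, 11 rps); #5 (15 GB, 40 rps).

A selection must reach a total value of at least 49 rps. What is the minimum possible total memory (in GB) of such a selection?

Subsets with value ≥ 49, sorted by total memory:
- #1+#2: memory 15, value 68
- #1+#5: memory 17, value 63
Minimum memory: 15 GB.

15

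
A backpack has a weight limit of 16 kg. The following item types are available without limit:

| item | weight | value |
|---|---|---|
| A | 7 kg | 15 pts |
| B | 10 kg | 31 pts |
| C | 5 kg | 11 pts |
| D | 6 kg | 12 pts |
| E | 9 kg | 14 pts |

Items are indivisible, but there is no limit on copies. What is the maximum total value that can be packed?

43 pts

Best value-per-unit is B at 31/10; filling with it alone gives 1×31 = 31.
Optimal mix: 1×B + 1×D → weight 16, value 43.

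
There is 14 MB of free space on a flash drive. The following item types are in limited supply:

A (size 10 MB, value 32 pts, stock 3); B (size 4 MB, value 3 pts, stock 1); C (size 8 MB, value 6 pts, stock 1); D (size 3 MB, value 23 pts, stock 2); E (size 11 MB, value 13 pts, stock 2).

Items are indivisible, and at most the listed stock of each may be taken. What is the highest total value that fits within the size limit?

Top feasible selections:
- 1×A + 1×D: size 13, value 55
- 1×C + 2×D: size 14, value 52
Best: 55 pts.

55 pts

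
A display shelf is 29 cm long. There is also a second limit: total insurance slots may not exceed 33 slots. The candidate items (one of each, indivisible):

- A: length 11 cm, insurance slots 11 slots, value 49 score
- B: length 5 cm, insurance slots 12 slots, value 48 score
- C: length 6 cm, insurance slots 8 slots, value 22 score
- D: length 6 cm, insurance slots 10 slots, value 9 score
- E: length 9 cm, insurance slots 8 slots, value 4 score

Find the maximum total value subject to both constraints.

119 score

Feasible sets respecting both limits:
- A+B+C: length 22, insurance slots 31, value 119
- A+B+D: length 22, insurance slots 33, value 106
- A+B+E: length 25, insurance slots 31, value 101
- A+B: length 16, insurance slots 23, value 97
Best: 119 score.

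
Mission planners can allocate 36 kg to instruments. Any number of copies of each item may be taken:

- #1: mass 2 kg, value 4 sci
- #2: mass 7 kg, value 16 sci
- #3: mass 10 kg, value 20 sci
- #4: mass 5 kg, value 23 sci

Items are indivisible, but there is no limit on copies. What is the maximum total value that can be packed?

161 sci

Best value-per-unit is #4 at 23/5, and filling with it alone uses mass 7×5=35. No mix of the others beats 7×23 = 161.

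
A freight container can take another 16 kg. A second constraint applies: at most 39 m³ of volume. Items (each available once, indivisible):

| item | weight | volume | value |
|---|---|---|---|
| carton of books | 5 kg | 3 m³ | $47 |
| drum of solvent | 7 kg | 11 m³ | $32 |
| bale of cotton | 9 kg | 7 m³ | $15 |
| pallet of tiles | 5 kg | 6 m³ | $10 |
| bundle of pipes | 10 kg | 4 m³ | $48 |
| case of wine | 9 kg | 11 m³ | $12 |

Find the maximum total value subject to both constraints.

$95

Feasible sets respecting both limits:
- carton of books+bundle of pipes: weight 15, volume 7, value 95
- carton of books+drum of solvent: weight 12, volume 14, value 79
- carton of books+bale of cotton: weight 14, volume 10, value 62
Best: $95.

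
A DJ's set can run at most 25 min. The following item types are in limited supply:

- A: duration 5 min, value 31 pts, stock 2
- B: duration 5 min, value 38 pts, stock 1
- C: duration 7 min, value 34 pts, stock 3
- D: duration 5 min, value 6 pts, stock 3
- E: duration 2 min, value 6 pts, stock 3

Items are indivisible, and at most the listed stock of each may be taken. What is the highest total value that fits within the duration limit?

Top feasible selections:
- 2×A + 1×B + 1×C + 1×E: duration 24, value 140
- 1×A + 1×B + 2×C: duration 24, value 137
- 2×A + 1×B + 1×C: duration 22, value 134
Best: 140 pts.

140 pts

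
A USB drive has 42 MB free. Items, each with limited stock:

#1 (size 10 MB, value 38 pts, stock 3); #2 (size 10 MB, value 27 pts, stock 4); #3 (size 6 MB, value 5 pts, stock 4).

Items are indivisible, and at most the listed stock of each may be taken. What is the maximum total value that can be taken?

Best selections within size 42 and stock limits:
- 3×#1 + 1×#2: size 40, value 141
- 2×#1 + 2×#2: size 40, value 130
- 3×#1 + 2×#3: size 42, value 124
Best: 141 pts.

141 pts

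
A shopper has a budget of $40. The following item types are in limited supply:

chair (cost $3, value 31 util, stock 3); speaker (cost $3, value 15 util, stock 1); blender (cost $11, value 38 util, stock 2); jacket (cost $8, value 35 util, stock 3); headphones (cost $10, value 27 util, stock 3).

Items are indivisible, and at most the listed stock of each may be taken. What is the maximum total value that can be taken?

Top feasible selections:
- 3×chair + 1×speaker + 1×blender + 2×jacket: cost 39, value 216
- 3×chair + 1×speaker + 3×jacket: cost 36, value 213
Best: 216 util.

216 util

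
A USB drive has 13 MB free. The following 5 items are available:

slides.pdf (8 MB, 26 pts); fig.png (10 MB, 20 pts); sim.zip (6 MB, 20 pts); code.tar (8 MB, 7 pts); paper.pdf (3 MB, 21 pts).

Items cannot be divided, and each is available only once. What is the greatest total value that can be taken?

47 pts

Check high-value combinations within 13 MB:
- slides.pdf+paper.pdf: size 8+3=11, value 26+21=47
- sim.zip+paper.pdf: size 6+3=9, value 20+21=41
- fig.png+paper.pdf: size 10+3=13, value 20+21=41
- code.tar+paper.pdf: size 8+3=11, value 7+21=28
- slides.pdf: size 8, value 26
Best: 47 pts.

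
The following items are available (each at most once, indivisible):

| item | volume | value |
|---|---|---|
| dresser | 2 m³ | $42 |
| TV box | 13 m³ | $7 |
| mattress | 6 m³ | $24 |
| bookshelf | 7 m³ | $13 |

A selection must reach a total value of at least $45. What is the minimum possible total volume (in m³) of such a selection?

Subsets with value ≥ 45, sorted by total volume:
- dresser+mattress: volume 8, value 66
- dresser+bookshelf: volume 9, value 55
- dresser+mattress+bookshelf: volume 15, value 79
- dresser+TV box: volume 15, value 49
Minimum volume: 8 m³.

8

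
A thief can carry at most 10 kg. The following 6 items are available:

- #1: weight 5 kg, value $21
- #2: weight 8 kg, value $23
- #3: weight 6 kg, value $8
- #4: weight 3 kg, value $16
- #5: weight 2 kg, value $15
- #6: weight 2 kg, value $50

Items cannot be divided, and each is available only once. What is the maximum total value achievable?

$87

This is a 0/1 knapsack; check combinations near the capacity.
- #1+#4+#6: weight 5+3+2=10, value 21+16+50=87
- #1+#5+#6: weight 5+2+2=9, value 21+15+50=86
- #4+#5+#6: weight 3+2+2=7, value 16+15+50=81
- #2+#6: weight 8+2=10, value 23+50=73
Best: $87.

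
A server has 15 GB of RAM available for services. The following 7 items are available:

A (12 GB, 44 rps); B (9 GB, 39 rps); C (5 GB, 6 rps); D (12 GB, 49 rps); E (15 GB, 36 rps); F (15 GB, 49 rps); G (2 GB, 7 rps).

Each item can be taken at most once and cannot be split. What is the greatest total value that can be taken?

56 rps

This is a 0/1 knapsack; check combinations near the capacity.
- D+G: memory 12+2=14, value 49+7=56
- A+G: memory 12+2=14, value 44+7=51
- D: memory 12, value 49
Best: 56 rps.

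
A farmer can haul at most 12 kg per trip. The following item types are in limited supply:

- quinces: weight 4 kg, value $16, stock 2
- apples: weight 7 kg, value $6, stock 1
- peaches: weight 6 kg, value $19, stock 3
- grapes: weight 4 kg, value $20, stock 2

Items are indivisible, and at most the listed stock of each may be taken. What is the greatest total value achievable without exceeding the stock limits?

$56

Best selections within weight 12 and stock limits:
- 1×quinces + 2×grapes: weight 12, value 56
- 2×quinces + 1×grapes: weight 12, value 52
- 2×grapes: weight 8, value 40
- 1×peaches + 1×grapes: weight 10, value 39
Best: $56.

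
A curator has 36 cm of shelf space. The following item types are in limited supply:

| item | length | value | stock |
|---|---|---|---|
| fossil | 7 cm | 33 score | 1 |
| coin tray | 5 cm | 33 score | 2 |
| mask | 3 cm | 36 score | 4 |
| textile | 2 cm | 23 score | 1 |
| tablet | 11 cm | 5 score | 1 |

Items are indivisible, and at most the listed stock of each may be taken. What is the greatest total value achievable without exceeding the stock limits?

Top feasible selections:
- 1×fossil + 2×coin tray + 4×mask + 1×textile: length 31, value 266
- 1×fossil + 2×coin tray + 4×mask: length 29, value 243
- 2×coin tray + 4×mask + 1×textile + 1×tablet: length 35, value 238
- 2×coin tray + 4×mask + 1×textile: length 24, value 233
Best: 266 score.

266 score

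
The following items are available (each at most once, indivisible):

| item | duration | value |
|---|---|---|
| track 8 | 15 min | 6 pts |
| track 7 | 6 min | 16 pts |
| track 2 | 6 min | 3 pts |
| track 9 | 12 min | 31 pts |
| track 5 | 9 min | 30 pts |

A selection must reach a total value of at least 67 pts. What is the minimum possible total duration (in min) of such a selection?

27

Subsets with value ≥ 67, sorted by total duration:
- track 7+track 9+track 5: duration 27, value 77
- track 7+track 2+track 9+track 5: duration 33, value 80
- track 8+track 9+track 5: duration 36, value 67
- track 8+track 7+track 9+track 5: duration 42, value 83
Minimum duration: 27 min.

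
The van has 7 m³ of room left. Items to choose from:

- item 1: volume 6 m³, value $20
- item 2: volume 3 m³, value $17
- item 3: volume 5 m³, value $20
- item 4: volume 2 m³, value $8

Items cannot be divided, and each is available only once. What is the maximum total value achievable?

Check high-value combinations within 7 m³:
- item 3+item 4: volume 5+2=7, value 20+8=28
- item 2+item 4: volume 3+2=5, value 17+8=25
- item 3: volume 5, value 20
Best: $28.

$28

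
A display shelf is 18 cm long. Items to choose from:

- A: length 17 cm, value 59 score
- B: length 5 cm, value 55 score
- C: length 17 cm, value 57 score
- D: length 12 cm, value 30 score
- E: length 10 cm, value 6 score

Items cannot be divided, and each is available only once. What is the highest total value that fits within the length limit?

Check high-value combinations within 18 cm:
- B+D: length 5+12=17, value 55+30=85
- B+E: length 5+10=15, value 55+6=61
- A: length 17, value 59
- C: length 17, value 57
- B: length 5, value 55
Best: 85 score.

85 score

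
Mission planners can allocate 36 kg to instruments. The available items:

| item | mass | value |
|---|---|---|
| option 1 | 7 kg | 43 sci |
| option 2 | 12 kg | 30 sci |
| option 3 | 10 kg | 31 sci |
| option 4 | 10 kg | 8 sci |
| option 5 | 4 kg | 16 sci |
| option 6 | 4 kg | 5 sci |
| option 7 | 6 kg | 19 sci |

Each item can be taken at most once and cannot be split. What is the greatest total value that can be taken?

Check high-value combinations within 36 kg:
- option 1+option 2+option 3+option 7: mass 7+12+10+6=35, value 43+30+31+19=123
- option 1+option 2+option 3+option 5: mass 7+12+10+4=33, value 43+30+31+16=120
- option 1+option 3+option 5+option 6+option 7: mass 7+10+4+4+6=31, value 43+31+16+5+19=114
Best: 123 sci.

123 sci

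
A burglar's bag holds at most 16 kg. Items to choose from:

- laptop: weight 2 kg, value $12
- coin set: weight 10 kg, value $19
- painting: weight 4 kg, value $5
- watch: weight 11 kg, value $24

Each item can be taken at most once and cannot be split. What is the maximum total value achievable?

Check high-value combinations within 16 kg:
- laptop+watch: weight 2+11=13, value 12+24=36
- laptop+coin set+painting: weight 2+10+4=16, value 12+19+5=36
- laptop+coin set: weight 2+10=12, value 12+19=31
Best: $36.

$36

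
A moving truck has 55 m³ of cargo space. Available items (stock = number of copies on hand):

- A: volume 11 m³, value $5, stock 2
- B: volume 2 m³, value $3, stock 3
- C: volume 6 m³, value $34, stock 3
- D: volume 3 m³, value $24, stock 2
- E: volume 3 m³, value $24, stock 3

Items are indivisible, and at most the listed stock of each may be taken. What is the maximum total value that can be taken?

$236

Top feasible selections:
- 1×A + 3×B + 3×C + 2×D + 3×E: volume 50, value 236
- 1×A + 2×B + 3×C + 2×D + 3×E: volume 48, value 233
Best: $236.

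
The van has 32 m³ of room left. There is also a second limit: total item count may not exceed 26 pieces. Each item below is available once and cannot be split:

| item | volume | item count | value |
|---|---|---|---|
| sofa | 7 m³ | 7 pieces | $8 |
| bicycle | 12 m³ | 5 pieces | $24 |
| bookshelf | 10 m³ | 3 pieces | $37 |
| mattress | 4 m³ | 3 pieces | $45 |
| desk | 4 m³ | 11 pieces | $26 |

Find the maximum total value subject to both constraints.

Feasible sets respecting both limits:
- bicycle+bookshelf+mattress+desk: volume 30, item count 22, value 132
- sofa+bookshelf+mattress+desk: volume 25, item count 24, value 116
- bookshelf+mattress+desk: volume 18, item count 17, value 108
Best: $132.

$132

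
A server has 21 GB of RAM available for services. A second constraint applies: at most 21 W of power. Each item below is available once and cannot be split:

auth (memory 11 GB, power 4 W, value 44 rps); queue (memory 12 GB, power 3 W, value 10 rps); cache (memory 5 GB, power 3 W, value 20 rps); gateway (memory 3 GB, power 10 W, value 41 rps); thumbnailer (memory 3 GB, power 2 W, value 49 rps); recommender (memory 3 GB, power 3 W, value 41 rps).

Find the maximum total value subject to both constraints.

175 rps

Feasible sets respecting both limits:
- auth+gateway+thumbnailer+recommender: memory 20, power 19, value 175
- cache+gateway+thumbnailer+recommender: memory 14, power 18, value 151
- queue+gateway+thumbnailer+recommender: memory 21, power 18, value 141
Best: 175 rps.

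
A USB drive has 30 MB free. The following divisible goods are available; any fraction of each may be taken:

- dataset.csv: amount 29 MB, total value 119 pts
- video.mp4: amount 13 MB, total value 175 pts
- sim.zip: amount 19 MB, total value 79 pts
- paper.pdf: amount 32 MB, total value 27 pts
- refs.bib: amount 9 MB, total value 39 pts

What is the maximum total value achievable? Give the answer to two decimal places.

247.26

Take in order of value per unit:
- video.mp4 (175/13 per unit): all 13 → value 175, running total 175.00
- refs.bib (39/9 per unit): all 9 → value 39, running total 214.00
- sim.zip (79/19 per unit): 8 of 19 → value 8×79/19 = 33.2632, running total 247.26
Total 247.26.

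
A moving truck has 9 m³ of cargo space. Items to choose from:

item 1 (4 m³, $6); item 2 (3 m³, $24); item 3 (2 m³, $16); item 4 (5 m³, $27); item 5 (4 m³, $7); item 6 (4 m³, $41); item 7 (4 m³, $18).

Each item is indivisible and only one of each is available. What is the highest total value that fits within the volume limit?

Check high-value combinations within 9 m³:
- item 2+item 3+item 6: volume 3+2+4=9, value 24+16+41=81
- item 4+item 6: volume 5+4=9, value 27+41=68
- item 2+item 6: volume 3+4=7, value 24+41=65
Best: $81.

$81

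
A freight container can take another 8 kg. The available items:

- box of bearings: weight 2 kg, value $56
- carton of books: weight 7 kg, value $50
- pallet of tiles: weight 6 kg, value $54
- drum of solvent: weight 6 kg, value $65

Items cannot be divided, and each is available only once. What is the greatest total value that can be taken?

$121

This is a 0/1 knapsack; check combinations near the capacity.
- box of bearings+drum of solvent: weight 2+6=8, value 56+65=121
- box of bearings+pallet of tiles: weight 2+6=8, value 56+54=110
- drum of solvent: weight 6, value 65
Best: $121.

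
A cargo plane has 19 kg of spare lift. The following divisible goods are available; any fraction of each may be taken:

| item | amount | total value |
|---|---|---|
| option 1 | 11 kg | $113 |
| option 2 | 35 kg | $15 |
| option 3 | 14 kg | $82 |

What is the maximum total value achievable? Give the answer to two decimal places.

159.86

Take in order of value per unit:
- option 1 (113/11 per unit): all 11 → value 113, running total 113.00
- option 3 (82/14 per unit): 8 of 14 → value 8×82/14 = 46.8571, running total 159.86
Total 159.86.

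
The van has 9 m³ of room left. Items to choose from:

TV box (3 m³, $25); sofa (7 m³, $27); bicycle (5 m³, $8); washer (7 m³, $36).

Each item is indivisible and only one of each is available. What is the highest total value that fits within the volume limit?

This is a 0/1 knapsack; check combinations near the capacity.
- washer: volume 7, value 36
- TV box+bicycle: volume 3+5=8, value 25+8=33
- sofa: volume 7, value 27
- TV box: volume 3, value 25
- bicycle: volume 5, value 8
Best: $36.

$36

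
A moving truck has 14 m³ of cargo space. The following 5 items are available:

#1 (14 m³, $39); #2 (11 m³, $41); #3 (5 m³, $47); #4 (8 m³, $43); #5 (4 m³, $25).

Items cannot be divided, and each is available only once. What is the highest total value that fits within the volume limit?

Check high-value combinations within 14 m³:
- #3+#4: volume 5+8=13, value 47+43=90
- #3+#5: volume 5+4=9, value 47+25=72
- #4+#5: volume 8+4=12, value 43+25=68
Best: $90.

$90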